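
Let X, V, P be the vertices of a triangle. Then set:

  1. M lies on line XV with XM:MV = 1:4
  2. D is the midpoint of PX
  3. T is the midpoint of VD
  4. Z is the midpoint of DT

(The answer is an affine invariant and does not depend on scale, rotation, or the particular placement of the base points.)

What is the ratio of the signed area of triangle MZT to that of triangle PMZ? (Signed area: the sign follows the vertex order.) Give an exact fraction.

[MZT]:[PMZ] = -4/5

Assign X = (0, 0), V = (1, 0), P = (0, 1) — the answer is frame-independent, so this choice is without loss of generality.
1. M lies on line XV with XM:MV = 1:4 ⇒ M = (1/5, 0)
2. D is the midpoint of PX ⇒ D = (0, 1/2)
3. T is the midpoint of VD ⇒ T = (1/2, 1/4)
4. Z is the midpoint of DT ⇒ Z = (1/4, 3/8)
2·[MZT] = -1/10, 2·[PMZ] = 1/8
[MZT]:[PMZ] = -1/10:1/8 = -4/5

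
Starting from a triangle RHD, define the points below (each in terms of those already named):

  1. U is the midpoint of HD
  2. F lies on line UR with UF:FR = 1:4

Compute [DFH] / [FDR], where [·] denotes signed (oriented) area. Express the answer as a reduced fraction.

[DFH]:[FDR] = 1/2

Set R = (0, 0), H = (1, 0), D = (0, 1); any affine frame gives the same invariant.
1. U is the midpoint of HD ⇒ U = (1/2, 1/2)
2. F lies on line UR with UF:FR = 1:4 ⇒ F = (2/5, 2/5)
2·[DFH] = 1/5, 2·[FDR] = 2/5
[DFH]:[FDR] = 1/5:2/5 = 1/2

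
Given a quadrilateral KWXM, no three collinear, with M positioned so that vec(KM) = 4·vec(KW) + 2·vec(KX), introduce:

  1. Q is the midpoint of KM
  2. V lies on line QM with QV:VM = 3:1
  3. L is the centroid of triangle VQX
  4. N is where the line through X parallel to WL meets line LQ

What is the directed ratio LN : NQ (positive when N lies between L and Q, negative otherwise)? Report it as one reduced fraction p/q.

LN:NQ = -5/6

Assign K = (0, 0), W = (1, 0), X = (0, 1), M = (4, 2) — the answer is frame-independent, so this choice is without loss of generality.
1. Q is the midpoint of KM ⇒ Q = (2, 1)
2. V lies on line QM with QV:VM = 3:1 ⇒ V = (7/2, 7/4)
3. L is the centroid of triangle VQX ⇒ L = (11/6, 5/4)
4. N is where the line through X parallel to WL meets line LQ ⇒ N = (1, 5/2)
N = L + t·(Q−L) with t = -5, so LN:NQ = t:(1−t) = -5:6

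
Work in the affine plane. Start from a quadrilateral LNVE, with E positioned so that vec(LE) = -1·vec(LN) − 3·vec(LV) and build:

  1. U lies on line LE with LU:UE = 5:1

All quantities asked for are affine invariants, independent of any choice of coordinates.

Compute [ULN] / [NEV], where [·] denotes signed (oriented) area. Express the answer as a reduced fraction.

[ULN]:[NEV] = 1/2

Assign L = (0, 0), N = (1, 0), V = (0, 1), E = (-1, -3) — the answer is frame-independent, so this choice is without loss of generality.
1. U lies on line LE with LU:UE = 5:1 ⇒ U = (-5/6, -5/2)
2·[ULN] = -5/2, 2·[NEV] = -5
[ULN]:[NEV] = -5/2:-5 = 1/2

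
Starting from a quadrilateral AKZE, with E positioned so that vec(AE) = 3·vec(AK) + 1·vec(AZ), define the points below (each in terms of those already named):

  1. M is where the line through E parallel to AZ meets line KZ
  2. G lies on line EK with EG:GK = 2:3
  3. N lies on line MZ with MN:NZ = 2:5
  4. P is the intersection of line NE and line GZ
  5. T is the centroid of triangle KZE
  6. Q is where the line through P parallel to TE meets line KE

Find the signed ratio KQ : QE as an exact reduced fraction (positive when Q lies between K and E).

KQ:QE = 13/46

Assign A = (0, 0), K = (1, 0), Z = (0, 1), E = (3, 1) — the answer is frame-independent, so this choice is without loss of generality.
1. M is where the line through E parallel to AZ meets line KZ ⇒ M = (3, -2)
2. G lies on line EK with EG:GK = 2:3 ⇒ G = (11/5, 3/5)
3. N lies on line MZ with MN:NZ = 2:5 ⇒ N = (15/7, -8/7)
4. P is the intersection of line NE and line GZ ⇒ P = (165/59, 29/59)
5. T is the centroid of triangle KZE ⇒ T = (4/3, 2/3)
6. Q is where the line through P parallel to TE meets line KE ⇒ Q = (85/59, 13/59)
Q = K + t·(E−K) with t = 13/59, so KQ:QE = t:(1−t) = 13/59:46/59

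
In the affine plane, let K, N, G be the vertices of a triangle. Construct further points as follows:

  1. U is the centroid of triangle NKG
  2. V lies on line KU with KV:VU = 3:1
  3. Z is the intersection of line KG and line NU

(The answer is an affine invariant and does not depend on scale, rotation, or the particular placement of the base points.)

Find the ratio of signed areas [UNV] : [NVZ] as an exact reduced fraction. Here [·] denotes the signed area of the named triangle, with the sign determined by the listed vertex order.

Set K = (0, 0), N = (1, 0), G = (0, 1); any affine frame gives the same invariant.
1. U is the centroid of triangle NKG ⇒ U = (1/3, 1/3)
2. V lies on line KU with KV:VU = 3:1 ⇒ V = (1/4, 1/4)
3. Z is the intersection of line KG and line NU ⇒ Z = (0, 1/2)
2·[UNV] = -1/12, 2·[NVZ] = -1/8
[UNV]:[NVZ] = -1/12:-1/8 = 2/3

[UNV]:[NVZ] = 2/3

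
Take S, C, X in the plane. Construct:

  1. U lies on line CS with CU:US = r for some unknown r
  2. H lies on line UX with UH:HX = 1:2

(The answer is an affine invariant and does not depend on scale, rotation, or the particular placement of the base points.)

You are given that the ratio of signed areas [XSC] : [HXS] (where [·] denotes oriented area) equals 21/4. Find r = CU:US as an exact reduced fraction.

Assign S = (0, 0), C = (1, 0), X = (0, 1) — the answer is frame-independent, so this choice is without loss of generality.
1. With CU:US = r, write λ = r/(r+1) so U = C + λ·(S−C); U is affine-linear in λ
2. H lies on line UX with UH:HX = 1:2 ⇒ H is an affine combination of earlier points and hence also affine-linear in λ
Every point depending on U is an affine combination of U and λ-independent points, so each such coordinate is linear in λ; the λ² term in each signed area is a multiple of (S−C)×(S−C) = 0, so 2·[XSC] and 2·[HXS] are each linear in λ. Evaluating at λ=0 and λ=1:
  2·[XSC] = 1,   2·[HXS] = -2/3·λ + 2/3
So [XSC]:[HXS] = (1) / (-2/3·λ + 2/3). Setting this equal to 21/4:
  1 = 21/4·(-2/3·λ + 2/3)  ⇒  λ = 5/7
Then r = λ/(1−λ) = (5/7)/(2/7) = 5/2. Check: with r = 5/2, U = (2/7, 0) and [XSC]:[HXS] = 21/4 as required.

r = 5/2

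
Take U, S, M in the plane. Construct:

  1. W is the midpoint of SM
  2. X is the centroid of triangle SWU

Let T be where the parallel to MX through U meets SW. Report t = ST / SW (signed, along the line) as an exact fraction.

t = 5

Choose coordinates U = (0, 0), S = (1, 0), M = (0, 1).
1. W is the midpoint of SM ⇒ W = (1/2, 1/2)
2. X is the centroid of triangle SWU ⇒ X = (1/2, 1/6)
through U parallel to MX: direction (1/2, -5/6); meets SW at T = (-3/2, 5/2)
T = S + t·(W−S) with t = 5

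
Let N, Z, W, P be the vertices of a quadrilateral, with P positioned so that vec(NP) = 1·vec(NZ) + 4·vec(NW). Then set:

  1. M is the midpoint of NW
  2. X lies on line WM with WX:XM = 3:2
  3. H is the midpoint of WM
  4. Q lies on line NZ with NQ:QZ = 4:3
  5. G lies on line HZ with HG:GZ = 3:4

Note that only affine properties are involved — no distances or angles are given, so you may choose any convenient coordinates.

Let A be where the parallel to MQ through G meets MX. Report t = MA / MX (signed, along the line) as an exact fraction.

Choose coordinates N = (0, 0), Z = (1, 0), W = (0, 1), P = (1, 4).
1. M is the midpoint of NW ⇒ M = (0, 1/2)
2. X lies on line WM with WX:XM = 3:2 ⇒ X = (0, 7/10)
3. H is the midpoint of WM ⇒ H = (0, 3/4)
4. Q lies on line NZ with NQ:QZ = 4:3 ⇒ Q = (4/7, 0)
5. G lies on line HZ with HG:GZ = 3:4 ⇒ G = (3/7, 3/7)
through G parallel to MQ: direction (4/7, -1/2); meets MX at A = (0, 45/56)
A = M + t·(X−M) with t = 85/56

t = 85/56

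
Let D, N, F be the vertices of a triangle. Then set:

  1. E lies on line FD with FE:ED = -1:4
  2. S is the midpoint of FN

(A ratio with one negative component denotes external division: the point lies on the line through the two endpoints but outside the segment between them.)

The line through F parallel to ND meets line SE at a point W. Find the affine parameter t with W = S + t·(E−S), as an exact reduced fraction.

Work in coordinates with D = (0, 0), N = (1, 0), F = (0, 1).
1. E lies on line FD with FE:ED = -1:4 ⇒ E = (0, 4/3)
2. S is the midpoint of FN ⇒ S = (1/2, 1/2)
through F parallel to ND: direction (-1, 0); meets SE at W = (1/5, 1)
W = S + t·(E−S) with t = 3/5

t = 3/5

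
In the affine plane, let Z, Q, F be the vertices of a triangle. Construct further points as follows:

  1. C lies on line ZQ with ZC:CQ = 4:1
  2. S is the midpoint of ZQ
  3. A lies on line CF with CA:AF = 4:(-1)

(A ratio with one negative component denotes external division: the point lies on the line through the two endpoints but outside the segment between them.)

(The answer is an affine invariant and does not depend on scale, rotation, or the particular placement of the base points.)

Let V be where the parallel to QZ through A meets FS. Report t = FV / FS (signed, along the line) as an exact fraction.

Work in coordinates with Z = (0, 0), Q = (1, 0), F = (0, 1).
1. C lies on line ZQ with ZC:CQ = 4:1 ⇒ C = (4/5, 0)
2. S is the midpoint of ZQ ⇒ S = (1/2, 0)
3. A lies on line CF with CA:AF = 4:(-1) ⇒ A = (-4/15, 4/3)
through A parallel to QZ: direction (-1, 0); meets FS at V = (-1/6, 4/3)
V = F + t·(S−F) with t = -1/3

t = -1/3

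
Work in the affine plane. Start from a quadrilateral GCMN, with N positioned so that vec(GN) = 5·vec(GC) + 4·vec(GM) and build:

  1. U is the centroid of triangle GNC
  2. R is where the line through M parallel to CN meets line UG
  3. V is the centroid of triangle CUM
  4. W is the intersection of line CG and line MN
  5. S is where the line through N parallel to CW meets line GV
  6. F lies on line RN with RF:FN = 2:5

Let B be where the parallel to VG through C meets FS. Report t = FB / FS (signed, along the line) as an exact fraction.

Work in coordinates with G = (0, 0), C = (1, 0), M = (0, 1), N = (5, 4).
1. U is the centroid of triangle GNC ⇒ U = (2, 4/3)
2. R is where the line through M parallel to CN meets line UG ⇒ R = (-3, -2)
3. V is the centroid of triangle CUM ⇒ V = (1, 7/9)
4. W is the intersection of line CG and line MN ⇒ W = (-5/3, 0)
5. S is where the line through N parallel to CW meets line GV ⇒ S = (36/7, 4)
6. F lies on line RN with RF:FN = 2:5 ⇒ F = (-5/7, -2/7)
through C parallel to VG: direction (-1, -7/9); meets FS at B = (2621/119, 278/17)
B = F + t·(S−F) with t = 66/17

t = 66/17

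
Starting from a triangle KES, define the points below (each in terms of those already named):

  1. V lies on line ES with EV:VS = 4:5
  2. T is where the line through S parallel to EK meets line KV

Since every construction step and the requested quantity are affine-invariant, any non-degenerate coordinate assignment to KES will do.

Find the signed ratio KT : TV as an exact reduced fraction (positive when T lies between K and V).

Work in coordinates with K = (0, 0), E = (1, 0), S = (0, 1).
1. V lies on line ES with EV:VS = 4:5 ⇒ V = (5/9, 4/9)
2. T is where the line through S parallel to EK meets line KV ⇒ T = (5/4, 1)
T = K + t·(V−K) with t = 9/4, so KT:TV = t:(1−t) = 9/4:-5/4

KT:TV = -9/5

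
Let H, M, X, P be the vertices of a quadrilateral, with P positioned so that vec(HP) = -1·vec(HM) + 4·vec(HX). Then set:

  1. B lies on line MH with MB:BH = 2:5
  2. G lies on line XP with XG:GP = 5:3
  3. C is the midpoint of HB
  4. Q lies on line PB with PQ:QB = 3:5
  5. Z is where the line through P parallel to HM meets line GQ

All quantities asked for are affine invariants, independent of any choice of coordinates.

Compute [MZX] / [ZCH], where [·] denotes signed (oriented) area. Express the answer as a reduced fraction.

Work in coordinates with H = (0, 0), M = (1, 0), X = (0, 1), P = (-1, 4).
1. B lies on line MH with MB:BH = 2:5 ⇒ B = (5/7, 0)
2. G lies on line XP with XG:GP = 5:3 ⇒ G = (-5/8, 23/8)
3. C is the midpoint of HB ⇒ C = (5/14, 0)
4. Q lies on line PB with PQ:QB = 3:5 ⇒ Q = (-5/14, 5/2)
5. Z is where the line through P parallel to HM meets line GQ ⇒ Z = (-10/7, 4)
2·[MZX] = 11/7, 2·[ZCH] = -10/7
[MZX]:[ZCH] = 11/7:-10/7 = -11/10

[MZX]:[ZCH] = -11/10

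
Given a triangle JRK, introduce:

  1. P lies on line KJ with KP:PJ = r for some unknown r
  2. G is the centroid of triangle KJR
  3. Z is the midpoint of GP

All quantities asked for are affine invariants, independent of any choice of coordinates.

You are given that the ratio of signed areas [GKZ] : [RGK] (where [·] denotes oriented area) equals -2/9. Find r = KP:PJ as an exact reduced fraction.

r = 4/5

Assign J = (0, 0), R = (1, 0), K = (0, 1) — the answer is frame-independent, so this choice is without loss of generality.
1. With KP:PJ = r, write λ = r/(r+1) so P = K + λ·(J−K); P is affine-linear in λ
2. G is the centroid of triangle KJR ⇒ G = (1/3, 1/3)
3. Z is the midpoint of GP ⇒ Z is an affine combination of earlier points and hence also affine-linear in λ
Every point depending on P is an affine combination of P and λ-independent points, so each such coordinate is linear in λ; the λ² term in each signed area is a multiple of (J−K)×(J−K) = 0, so 2·[GKZ] and 2·[RGK] are each linear in λ. Evaluating at λ=0 and λ=1:
  2·[GKZ] = 1/6·λ,   2·[RGK] = -1/3
So [GKZ]:[RGK] = (1/6·λ) / (-1/3). Setting this equal to -2/9:
  1/6·λ = -2/9·(-1/3)  ⇒  λ = 4/9
Then r = λ/(1−λ) = (4/9)/(5/9) = 4/5. Check: with r = 4/5, P = (0, 5/9) and [GKZ]:[RGK] = -2/9 as required.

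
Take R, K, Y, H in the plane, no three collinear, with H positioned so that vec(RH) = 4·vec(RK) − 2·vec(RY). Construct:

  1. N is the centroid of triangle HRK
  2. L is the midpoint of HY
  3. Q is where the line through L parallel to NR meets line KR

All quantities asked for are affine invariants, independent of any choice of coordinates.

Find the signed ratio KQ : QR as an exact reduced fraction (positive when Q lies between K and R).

KQ:QR = 1/3

Set R = (0, 0), K = (1, 0), Y = (0, 1), H = (4, -2); any affine frame gives the same invariant.
1. N is the centroid of triangle HRK ⇒ N = (5/3, -2/3)
2. L is the midpoint of HY ⇒ L = (2, -1/2)
3. Q is where the line through L parallel to NR meets line KR ⇒ Q = (3/4, 0)
Q = K + t·(R−K) with t = 1/4, so KQ:QR = t:(1−t) = 1/4:3/4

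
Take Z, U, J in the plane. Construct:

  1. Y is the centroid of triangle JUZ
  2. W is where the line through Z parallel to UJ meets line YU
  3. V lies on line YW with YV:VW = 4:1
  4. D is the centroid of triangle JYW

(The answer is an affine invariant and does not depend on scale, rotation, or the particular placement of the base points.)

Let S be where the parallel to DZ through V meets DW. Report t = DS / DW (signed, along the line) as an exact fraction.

Work in coordinates with Z = (0, 0), U = (1, 0), J = (0, 1).
1. Y is the centroid of triangle JUZ ⇒ Y = (1/3, 1/3)
2. W is where the line through Z parallel to UJ meets line YU ⇒ W = (-1, 1)
3. V lies on line YW with YV:VW = 4:1 ⇒ V = (-11/15, 13/15)
4. D is the centroid of triangle JYW ⇒ D = (-2/9, 7/9)
through V parallel to DZ: direction (2/9, -7/9); meets DW at S = (-169/225, 209/225)
S = D + t·(W−D) with t = 17/25

t = 17/25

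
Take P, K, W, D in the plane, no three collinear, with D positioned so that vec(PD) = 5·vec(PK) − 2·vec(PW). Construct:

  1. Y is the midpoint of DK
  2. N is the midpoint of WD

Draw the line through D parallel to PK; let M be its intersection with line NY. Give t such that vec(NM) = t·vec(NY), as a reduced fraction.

Assign P = (0, 0), K = (1, 0), W = (0, 1), D = (5, -2) — the answer is frame-independent, so this choice is without loss of generality.
1. Y is the midpoint of DK ⇒ Y = (3, -1)
2. N is the midpoint of WD ⇒ N = (5/2, -1/2)
through D parallel to PK: direction (1, 0); meets NY at M = (4, -2)
M = N + t·(Y−N) with t = 3

t = 3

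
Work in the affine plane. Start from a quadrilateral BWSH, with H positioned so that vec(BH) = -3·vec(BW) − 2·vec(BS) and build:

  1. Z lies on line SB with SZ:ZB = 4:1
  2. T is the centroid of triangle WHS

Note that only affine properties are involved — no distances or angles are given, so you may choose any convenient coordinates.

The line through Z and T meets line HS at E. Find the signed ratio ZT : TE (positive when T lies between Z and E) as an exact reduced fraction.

Work in coordinates with B = (0, 0), W = (1, 0), S = (0, 1), H = (-3, -2).
1. Z lies on line SB with SZ:ZB = 4:1 ⇒ Z = (0, 1/5)
2. T is the centroid of triangle WHS ⇒ T = (-2/3, -1/3)
line ZT meets HS at E = (-4, -3)
T = Z + t·(E−Z) with t = 1/6, so ZT:TE = 1/6:5/6

ZT:TE = 1/5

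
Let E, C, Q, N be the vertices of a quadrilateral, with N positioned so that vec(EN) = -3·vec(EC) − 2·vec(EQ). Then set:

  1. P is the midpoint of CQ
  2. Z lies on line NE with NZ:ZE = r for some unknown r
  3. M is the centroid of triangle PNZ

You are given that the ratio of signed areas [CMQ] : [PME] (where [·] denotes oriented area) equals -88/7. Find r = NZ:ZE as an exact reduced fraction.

Choose coordinates E = (0, 0), C = (1, 0), Q = (0, 1), N = (-3, -2).
1. P is the midpoint of CQ ⇒ P = (1/2, 1/2)
2. With NZ:ZE = r, write λ = r/(r+1) so Z = N + λ·(E−N); Z is affine-linear in λ
3. M is the centroid of triangle PNZ ⇒ M is an affine combination of earlier points and hence also affine-linear in λ
Every point depending on Z is an affine combination of Z and λ-independent points, so each such coordinate is linear in λ; the λ² term in each signed area is a multiple of (E−N)×(E−N) = 0, so 2·[CMQ] and 2·[PME] are each linear in λ. Evaluating at λ=0 and λ=1:
  2·[CMQ] = 5/3·λ − 4,   2·[PME] = -1/6·λ + 1/3
So [CMQ]:[PME] = (5/3·λ − 4) / (-1/6·λ + 1/3). Setting this equal to -88/7:
  5/3·λ − 4 = -88/7·(-1/6·λ + 1/3)  ⇒  λ = 4/9
Then r = λ/(1−λ) = (4/9)/(5/9) = 4/5. Check: with r = 4/5, Z = (-5/3, -10/9) and [CMQ]:[PME] = -88/7 as required.

r = 4/5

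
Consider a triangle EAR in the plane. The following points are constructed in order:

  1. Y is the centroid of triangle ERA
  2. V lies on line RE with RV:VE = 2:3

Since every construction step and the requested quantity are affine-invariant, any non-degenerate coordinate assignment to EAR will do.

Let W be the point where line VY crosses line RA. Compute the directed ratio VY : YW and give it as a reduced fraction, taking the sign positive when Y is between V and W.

VY:YW = 1/5

Assign E = (0, 0), A = (1, 0), R = (0, 1) — the answer is frame-independent, so this choice is without loss of generality.
1. Y is the centroid of triangle ERA ⇒ Y = (1/3, 1/3)
2. V lies on line RE with RV:VE = 2:3 ⇒ V = (0, 3/5)
line VY meets RA at W = (2, -1)
Y = V + t·(W−V) with t = 1/6, so VY:YW = 1/6:5/6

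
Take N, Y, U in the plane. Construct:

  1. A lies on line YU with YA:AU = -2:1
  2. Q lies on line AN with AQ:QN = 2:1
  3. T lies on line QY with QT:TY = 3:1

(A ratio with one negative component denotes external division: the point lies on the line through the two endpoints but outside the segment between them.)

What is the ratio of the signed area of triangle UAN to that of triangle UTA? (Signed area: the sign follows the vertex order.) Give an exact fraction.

Work in coordinates with N = (0, 0), Y = (1, 0), U = (0, 1).
1. A lies on line YU with YA:AU = -2:1 ⇒ A = (-1, 2)
2. Q lies on line AN with AQ:QN = 2:1 ⇒ Q = (-1/3, 2/3)
3. T lies on line QY with QT:TY = 3:1 ⇒ T = (2/3, 1/6)
2·[UAN] = 1, 2·[UTA] = -1/6
[UAN]:[UTA] = 1:-1/6 = -6

[UAN]:[UTA] = -6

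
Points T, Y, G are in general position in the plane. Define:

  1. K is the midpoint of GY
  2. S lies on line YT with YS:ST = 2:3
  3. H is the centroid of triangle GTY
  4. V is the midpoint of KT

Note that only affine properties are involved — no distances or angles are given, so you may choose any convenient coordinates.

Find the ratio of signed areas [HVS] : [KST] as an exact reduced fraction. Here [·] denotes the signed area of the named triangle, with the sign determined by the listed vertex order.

[HVS]:[KST] = -1/6

Assign T = (0, 0), Y = (1, 0), G = (0, 1) — the answer is frame-independent, so this choice is without loss of generality.
1. K is the midpoint of GY ⇒ K = (1/2, 1/2)
2. S lies on line YT with YS:ST = 2:3 ⇒ S = (3/5, 0)
3. H is the centroid of triangle GTY ⇒ H = (1/3, 1/3)
4. V is the midpoint of KT ⇒ V = (1/4, 1/4)
2·[HVS] = 1/20, 2·[KST] = -3/10
[HVS]:[KST] = 1/20:-3/10 = -1/6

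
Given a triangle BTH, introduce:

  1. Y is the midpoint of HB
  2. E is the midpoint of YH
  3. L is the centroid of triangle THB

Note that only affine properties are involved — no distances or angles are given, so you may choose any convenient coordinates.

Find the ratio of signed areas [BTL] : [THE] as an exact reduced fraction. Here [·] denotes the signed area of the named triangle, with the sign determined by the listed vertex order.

Set B = (0, 0), T = (1, 0), H = (0, 1); any affine frame gives the same invariant.
1. Y is the midpoint of HB ⇒ Y = (0, 1/2)
2. E is the midpoint of YH ⇒ E = (0, 3/4)
3. L is the centroid of triangle THB ⇒ L = (1/3, 1/3)
2·[BTL] = 1/3, 2·[THE] = 1/4
[BTL]:[THE] = 1/3:1/4 = 4/3

[BTL]:[THE] = 4/3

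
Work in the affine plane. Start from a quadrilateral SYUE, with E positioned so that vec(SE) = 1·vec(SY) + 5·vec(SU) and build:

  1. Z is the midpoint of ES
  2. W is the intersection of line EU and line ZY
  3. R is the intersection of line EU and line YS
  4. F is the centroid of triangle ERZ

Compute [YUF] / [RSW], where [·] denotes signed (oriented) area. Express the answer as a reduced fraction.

[YUF]:[RSW] = -69/25

Assign S = (0, 0), Y = (1, 0), U = (0, 1), E = (1, 5) — the answer is frame-independent, so this choice is without loss of generality.
1. Z is the midpoint of ES ⇒ Z = (1/2, 5/2)
2. W is the intersection of line EU and line ZY ⇒ W = (4/9, 25/9)
3. R is the intersection of line EU and line YS ⇒ R = (-1/4, 0)
4. F is the centroid of triangle ERZ ⇒ F = (5/12, 5/2)
2·[YUF] = -23/12, 2·[RSW] = 25/36
[YUF]:[RSW] = -23/12:25/36 = -69/25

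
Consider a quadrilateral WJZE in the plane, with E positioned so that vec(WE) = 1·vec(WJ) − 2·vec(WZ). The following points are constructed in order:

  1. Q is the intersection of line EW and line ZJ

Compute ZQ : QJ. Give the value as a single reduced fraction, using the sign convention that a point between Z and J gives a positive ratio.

Set W = (0, 0), J = (1, 0), Z = (0, 1), E = (1, -2); any affine frame gives the same invariant.
1. Q is the intersection of line EW and line ZJ ⇒ Q = (-1, 2)
Q = Z + t·(J−Z) with t = -1, so ZQ:QJ = t:(1−t) = -1:2

ZQ:QJ = -1/2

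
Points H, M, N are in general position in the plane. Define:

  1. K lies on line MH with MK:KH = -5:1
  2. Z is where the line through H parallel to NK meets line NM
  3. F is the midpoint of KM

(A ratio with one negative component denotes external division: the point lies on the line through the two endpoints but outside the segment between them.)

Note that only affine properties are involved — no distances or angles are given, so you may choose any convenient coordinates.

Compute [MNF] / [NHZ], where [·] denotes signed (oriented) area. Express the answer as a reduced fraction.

Set H = (0, 0), M = (1, 0), N = (0, 1); any affine frame gives the same invariant.
1. K lies on line MH with MK:KH = -5:1 ⇒ K = (-1/4, 0)
2. Z is where the line through H parallel to NK meets line NM ⇒ Z = (1/5, 4/5)
3. F is the midpoint of KM ⇒ F = (3/8, 0)
2·[MNF] = 5/8, 2·[NHZ] = 1/5
[MNF]:[NHZ] = 5/8:1/5 = 25/8

[MNF]:[NHZ] = 25/8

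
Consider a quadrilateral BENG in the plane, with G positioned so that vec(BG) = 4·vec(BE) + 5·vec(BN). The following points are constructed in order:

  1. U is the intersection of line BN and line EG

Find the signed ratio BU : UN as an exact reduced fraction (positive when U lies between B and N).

Assign B = (0, 0), E = (1, 0), N = (0, 1), G = (4, 5) — the answer is frame-independent, so this choice is without loss of generality.
1. U is the intersection of line BN and line EG ⇒ U = (0, -5/3)
U = B + t·(N−B) with t = -5/3, so BU:UN = t:(1−t) = -5/3:8/3

BU:UN = -5/8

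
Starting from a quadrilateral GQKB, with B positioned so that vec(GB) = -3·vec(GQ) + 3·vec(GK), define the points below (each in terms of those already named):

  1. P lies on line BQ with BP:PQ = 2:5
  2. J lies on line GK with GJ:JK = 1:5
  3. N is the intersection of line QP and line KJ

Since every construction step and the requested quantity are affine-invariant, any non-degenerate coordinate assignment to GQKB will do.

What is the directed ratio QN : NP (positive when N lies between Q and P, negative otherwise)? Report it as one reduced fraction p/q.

Set G = (0, 0), Q = (1, 0), K = (0, 1), B = (-3, 3); any affine frame gives the same invariant.
1. P lies on line BQ with BP:PQ = 2:5 ⇒ P = (-13/7, 15/7)
2. J lies on line GK with GJ:JK = 1:5 ⇒ J = (0, 1/6)
3. N is the intersection of line QP and line KJ ⇒ N = (0, 3/4)
N = Q + t·(P−Q) with t = 7/20, so QN:NP = t:(1−t) = 7/20:13/20

QN:NP = 7/13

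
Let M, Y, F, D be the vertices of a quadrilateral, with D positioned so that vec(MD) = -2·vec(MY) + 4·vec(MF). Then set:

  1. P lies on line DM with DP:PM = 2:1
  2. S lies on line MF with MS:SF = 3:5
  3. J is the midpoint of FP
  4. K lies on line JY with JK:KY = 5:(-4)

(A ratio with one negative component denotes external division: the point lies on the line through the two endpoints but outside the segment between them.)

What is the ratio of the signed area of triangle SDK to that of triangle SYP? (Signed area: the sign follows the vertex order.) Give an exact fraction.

Set M = (0, 0), Y = (1, 0), F = (0, 1), D = (-2, 4); any affine frame gives the same invariant.
1. P lies on line DM with DP:PM = 2:1 ⇒ P = (-2/3, 4/3)
2. S lies on line MF with MS:SF = 3:5 ⇒ S = (0, 3/8)
3. J is the midpoint of FP ⇒ J = (-1/3, 7/6)
4. K lies on line JY with JK:KY = 5:(-4) ⇒ K = (19/3, -14/3)
2·[SDK] = -103/8, 2·[SYP] = 17/24
[SDK]:[SYP] = -103/8:17/24 = -309/17

[SDK]:[SYP] = -309/17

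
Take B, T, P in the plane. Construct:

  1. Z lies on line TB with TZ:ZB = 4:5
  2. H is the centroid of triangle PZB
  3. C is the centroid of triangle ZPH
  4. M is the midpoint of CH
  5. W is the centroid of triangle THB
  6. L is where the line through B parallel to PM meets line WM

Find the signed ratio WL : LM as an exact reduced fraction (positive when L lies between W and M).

WL:LM = -43/35

Work in coordinates with B = (0, 0), T = (1, 0), P = (0, 1).
1. Z lies on line TB with TZ:ZB = 4:5 ⇒ Z = (5/9, 0)
2. H is the centroid of triangle PZB ⇒ H = (5/27, 1/3)
3. C is the centroid of triangle ZPH ⇒ C = (20/81, 4/9)
4. M is the midpoint of CH ⇒ M = (35/162, 7/18)
5. W is the centroid of triangle THB ⇒ W = (32/81, 1/9)
6. L is where the line through B parallel to PM meets line WM ⇒ L = (-245/432, 77/48)
L = W + t·(M−W) with t = 43/8, so WL:LM = t:(1−t) = 43/8:-35/8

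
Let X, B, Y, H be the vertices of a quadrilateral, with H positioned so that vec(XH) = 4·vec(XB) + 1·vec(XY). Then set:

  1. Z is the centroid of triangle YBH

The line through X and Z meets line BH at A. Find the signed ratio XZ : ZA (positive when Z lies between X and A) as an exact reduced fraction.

Assign X = (0, 0), B = (1, 0), Y = (0, 1), H = (4, 1) — the answer is frame-independent, so this choice is without loss of generality.
1. Z is the centroid of triangle YBH ⇒ Z = (5/3, 2/3)
line XZ meets BH at A = (-5, -2)
Z = X + t·(A−X) with t = -1/3, so XZ:ZA = -1/3:4/3

XZ:ZA = -1/4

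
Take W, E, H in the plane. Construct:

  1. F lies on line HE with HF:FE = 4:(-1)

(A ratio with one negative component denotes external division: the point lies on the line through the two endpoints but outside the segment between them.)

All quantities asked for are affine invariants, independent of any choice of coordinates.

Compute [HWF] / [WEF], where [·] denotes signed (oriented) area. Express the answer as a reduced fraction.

[HWF]:[WEF] = -4

Set W = (0, 0), E = (1, 0), H = (0, 1); any affine frame gives the same invariant.
1. F lies on line HE with HF:FE = 4:(-1) ⇒ F = (4/3, -1/3)
2·[HWF] = 4/3, 2·[WEF] = -1/3
[HWF]:[WEF] = 4/3:-1/3 = -4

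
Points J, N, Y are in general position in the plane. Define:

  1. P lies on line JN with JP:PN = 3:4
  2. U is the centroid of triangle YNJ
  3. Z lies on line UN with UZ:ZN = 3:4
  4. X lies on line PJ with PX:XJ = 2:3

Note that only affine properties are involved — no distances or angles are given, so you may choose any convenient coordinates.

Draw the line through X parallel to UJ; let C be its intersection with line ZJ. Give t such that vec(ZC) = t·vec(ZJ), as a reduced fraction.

t = 2/5

Choose coordinates J = (0, 0), N = (1, 0), Y = (0, 1).
1. P lies on line JN with JP:PN = 3:4 ⇒ P = (3/7, 0)
2. U is the centroid of triangle YNJ ⇒ U = (1/3, 1/3)
3. Z lies on line UN with UZ:ZN = 3:4 ⇒ Z = (13/21, 4/21)
4. X lies on line PJ with PX:XJ = 2:3 ⇒ X = (9/35, 0)
through X parallel to UJ: direction (-1/3, -1/3); meets ZJ at C = (13/35, 4/35)
C = Z + t·(J−Z) with t = 2/5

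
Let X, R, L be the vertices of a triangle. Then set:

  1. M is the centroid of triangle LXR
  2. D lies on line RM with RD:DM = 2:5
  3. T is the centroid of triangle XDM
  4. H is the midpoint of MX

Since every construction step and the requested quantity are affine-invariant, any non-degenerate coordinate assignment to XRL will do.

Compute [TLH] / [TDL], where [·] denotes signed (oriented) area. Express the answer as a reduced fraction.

[TLH]:[TDL] = 1/2

Work in coordinates with X = (0, 0), R = (1, 0), L = (0, 1).
1. M is the centroid of triangle LXR ⇒ M = (1/3, 1/3)
2. D lies on line RM with RD:DM = 2:5 ⇒ D = (17/21, 2/21)
3. T is the centroid of triangle XDM ⇒ T = (8/21, 1/7)
4. H is the midpoint of MX ⇒ H = (1/6, 1/6)
2·[TLH] = 11/63, 2·[TDL] = 22/63
[TLH]:[TDL] = 11/63:22/63 = 1/2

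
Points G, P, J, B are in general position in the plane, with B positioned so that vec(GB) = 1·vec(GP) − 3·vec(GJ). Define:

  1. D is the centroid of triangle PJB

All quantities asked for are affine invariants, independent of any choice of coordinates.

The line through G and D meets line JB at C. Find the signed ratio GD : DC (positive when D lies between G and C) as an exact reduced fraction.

GD:DC = -2

Choose coordinates G = (0, 0), P = (1, 0), J = (0, 1), B = (1, -3).
1. D is the centroid of triangle PJB ⇒ D = (2/3, -2/3)
line GD meets JB at C = (1/3, -1/3)
D = G + t·(C−G) with t = 2, so GD:DC = 2:-1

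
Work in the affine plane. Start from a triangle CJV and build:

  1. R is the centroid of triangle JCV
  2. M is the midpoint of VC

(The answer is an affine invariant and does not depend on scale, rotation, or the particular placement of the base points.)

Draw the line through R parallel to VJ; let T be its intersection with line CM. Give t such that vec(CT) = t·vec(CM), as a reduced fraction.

Choose coordinates C = (0, 0), J = (1, 0), V = (0, 1).
1. R is the centroid of triangle JCV ⇒ R = (1/3, 1/3)
2. M is the midpoint of VC ⇒ M = (0, 1/2)
through R parallel to VJ: direction (1, -1); meets CM at T = (0, 2/3)
T = C + t·(M−C) with t = 4/3

t = 4/3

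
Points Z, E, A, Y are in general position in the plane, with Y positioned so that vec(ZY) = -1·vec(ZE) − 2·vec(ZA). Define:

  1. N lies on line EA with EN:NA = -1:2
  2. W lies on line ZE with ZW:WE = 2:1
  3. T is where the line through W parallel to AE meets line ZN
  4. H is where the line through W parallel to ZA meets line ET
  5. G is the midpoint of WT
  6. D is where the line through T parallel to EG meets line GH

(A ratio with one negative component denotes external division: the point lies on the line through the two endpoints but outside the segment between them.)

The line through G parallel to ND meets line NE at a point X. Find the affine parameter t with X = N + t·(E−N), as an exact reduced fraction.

Choose coordinates Z = (0, 0), E = (1, 0), A = (0, 1), Y = (-1, -2).
1. N lies on line EA with EN:NA = -1:2 ⇒ N = (2, -1)
2. W lies on line ZE with ZW:WE = 2:1 ⇒ W = (2/3, 0)
3. T is where the line through W parallel to AE meets line ZN ⇒ T = (4/3, -2/3)
4. H is where the line through W parallel to ZA meets line ET ⇒ H = (2/3, 2/3)
5. G is the midpoint of WT ⇒ G = (1, -1/3)
6. D is where the line through T parallel to EG meets line GH ⇒ D = (4/3, -4/3)
through G parallel to ND: direction (-2/3, -1/3); meets NE at X = (11/9, -2/9)
X = N + t·(E−N) with t = 7/9

t = 7/9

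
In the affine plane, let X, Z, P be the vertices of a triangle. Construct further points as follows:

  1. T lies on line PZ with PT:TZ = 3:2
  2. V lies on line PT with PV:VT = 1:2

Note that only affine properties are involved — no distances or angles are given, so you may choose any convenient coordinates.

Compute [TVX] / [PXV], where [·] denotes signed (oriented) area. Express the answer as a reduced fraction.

[TVX]:[PXV] = 2

Set X = (0, 0), Z = (1, 0), P = (0, 1); any affine frame gives the same invariant.
1. T lies on line PZ with PT:TZ = 3:2 ⇒ T = (3/5, 2/5)
2. V lies on line PT with PV:VT = 1:2 ⇒ V = (1/5, 4/5)
2·[TVX] = 2/5, 2·[PXV] = 1/5
[TVX]:[PXV] = 2/5:1/5 = 2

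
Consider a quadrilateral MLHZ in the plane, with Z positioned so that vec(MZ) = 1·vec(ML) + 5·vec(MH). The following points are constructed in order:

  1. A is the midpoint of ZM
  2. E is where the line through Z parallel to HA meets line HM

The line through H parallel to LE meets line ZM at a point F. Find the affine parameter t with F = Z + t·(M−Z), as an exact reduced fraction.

Set M = (0, 0), L = (1, 0), H = (0, 1), Z = (1, 5); any affine frame gives the same invariant.
1. A is the midpoint of ZM ⇒ A = (1/2, 5/2)
2. E is where the line through Z parallel to HA meets line HM ⇒ E = (0, 2)
through H parallel to LE: direction (-1, 2); meets ZM at F = (1/7, 5/7)
F = Z + t·(M−Z) with t = 6/7

t = 6/7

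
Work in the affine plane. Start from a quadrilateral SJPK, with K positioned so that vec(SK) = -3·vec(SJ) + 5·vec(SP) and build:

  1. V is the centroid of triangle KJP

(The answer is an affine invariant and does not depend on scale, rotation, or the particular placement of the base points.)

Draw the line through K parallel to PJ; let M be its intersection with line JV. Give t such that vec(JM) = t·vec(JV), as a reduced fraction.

t = 3

Assign S = (0, 0), J = (1, 0), P = (0, 1), K = (-3, 5) — the answer is frame-independent, so this choice is without loss of generality.
1. V is the centroid of triangle KJP ⇒ V = (-2/3, 2)
through K parallel to PJ: direction (1, -1); meets JV at M = (-4, 6)
M = J + t·(V−J) with t = 3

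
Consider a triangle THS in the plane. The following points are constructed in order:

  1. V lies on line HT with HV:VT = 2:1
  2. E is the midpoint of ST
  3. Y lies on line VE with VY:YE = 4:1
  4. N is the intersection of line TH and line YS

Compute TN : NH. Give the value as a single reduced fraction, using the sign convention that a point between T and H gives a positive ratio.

Work in coordinates with T = (0, 0), H = (1, 0), S = (0, 1).
1. V lies on line HT with HV:VT = 2:1 ⇒ V = (1/3, 0)
2. E is the midpoint of ST ⇒ E = (0, 1/2)
3. Y lies on line VE with VY:YE = 4:1 ⇒ Y = (1/15, 2/5)
4. N is the intersection of line TH and line YS ⇒ N = (1/9, 0)
N = T + t·(H−T) with t = 1/9, so TN:NH = t:(1−t) = 1/9:8/9

TN:NH = 1/8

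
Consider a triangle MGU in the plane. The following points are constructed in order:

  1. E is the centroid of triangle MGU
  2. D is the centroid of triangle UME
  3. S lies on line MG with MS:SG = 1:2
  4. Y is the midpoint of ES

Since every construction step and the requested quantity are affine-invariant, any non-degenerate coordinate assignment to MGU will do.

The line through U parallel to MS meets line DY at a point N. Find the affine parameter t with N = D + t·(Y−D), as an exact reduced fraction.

t = -2

Work in coordinates with M = (0, 0), G = (1, 0), U = (0, 1).
1. E is the centroid of triangle MGU ⇒ E = (1/3, 1/3)
2. D is the centroid of triangle UME ⇒ D = (1/9, 4/9)
3. S lies on line MG with MS:SG = 1:2 ⇒ S = (1/3, 0)
4. Y is the midpoint of ES ⇒ Y = (1/3, 1/6)
through U parallel to MS: direction (1/3, 0); meets DY at N = (-1/3, 1)
N = D + t·(Y−D) with t = -2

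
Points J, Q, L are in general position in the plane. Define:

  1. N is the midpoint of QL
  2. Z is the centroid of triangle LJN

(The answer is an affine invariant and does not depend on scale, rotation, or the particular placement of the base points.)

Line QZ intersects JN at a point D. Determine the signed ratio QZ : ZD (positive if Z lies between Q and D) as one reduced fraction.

QZ:ZD = -4

Set J = (0, 0), Q = (1, 0), L = (0, 1); any affine frame gives the same invariant.
1. N is the midpoint of QL ⇒ N = (1/2, 1/2)
2. Z is the centroid of triangle LJN ⇒ Z = (1/6, 1/2)
line QZ meets JN at D = (3/8, 3/8)
Z = Q + t·(D−Q) with t = 4/3, so QZ:ZD = 4/3:-1/3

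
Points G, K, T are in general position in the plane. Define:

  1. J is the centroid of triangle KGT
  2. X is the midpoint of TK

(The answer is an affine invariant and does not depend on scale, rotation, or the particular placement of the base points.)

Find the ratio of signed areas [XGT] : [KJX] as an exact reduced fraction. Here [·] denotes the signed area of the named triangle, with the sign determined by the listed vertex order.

[XGT]:[KJX] = 3

Choose coordinates G = (0, 0), K = (1, 0), T = (0, 1).
1. J is the centroid of triangle KGT ⇒ J = (1/3, 1/3)
2. X is the midpoint of TK ⇒ X = (1/2, 1/2)
2·[XGT] = -1/2, 2·[KJX] = -1/6
[XGT]:[KJX] = -1/2:-1/6 = 3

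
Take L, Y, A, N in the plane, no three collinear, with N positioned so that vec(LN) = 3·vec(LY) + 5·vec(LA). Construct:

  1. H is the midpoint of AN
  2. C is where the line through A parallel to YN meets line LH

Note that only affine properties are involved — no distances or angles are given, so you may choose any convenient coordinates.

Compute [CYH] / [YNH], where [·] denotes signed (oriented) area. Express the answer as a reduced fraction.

Work in coordinates with L = (0, 0), Y = (1, 0), A = (0, 1), N = (3, 5).
1. H is the midpoint of AN ⇒ H = (3/2, 3)
2. C is where the line through A parallel to YN meets line LH ⇒ C = (-2, -4)
2·[CYH] = 7, 2·[YNH] = 7/2
[CYH]:[YNH] = 7:7/2 = 2

[CYH]:[YNH] = 2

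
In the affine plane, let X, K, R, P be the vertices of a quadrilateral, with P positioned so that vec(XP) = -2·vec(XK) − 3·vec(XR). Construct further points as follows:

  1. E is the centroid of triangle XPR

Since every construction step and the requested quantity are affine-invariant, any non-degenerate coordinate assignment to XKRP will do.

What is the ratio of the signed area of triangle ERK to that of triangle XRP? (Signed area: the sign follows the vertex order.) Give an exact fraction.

[ERK]:[XRP] = -7/6

Work in coordinates with X = (0, 0), K = (1, 0), R = (0, 1), P = (-2, -3).
1. E is the centroid of triangle XPR ⇒ E = (-2/3, -2/3)
2·[ERK] = -7/3, 2·[XRP] = 2
[ERK]:[XRP] = -7/3:2 = -7/6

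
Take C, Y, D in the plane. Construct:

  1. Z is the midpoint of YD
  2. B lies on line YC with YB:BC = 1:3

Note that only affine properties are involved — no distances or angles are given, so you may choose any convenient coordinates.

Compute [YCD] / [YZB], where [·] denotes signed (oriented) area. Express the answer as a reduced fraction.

[YCD]:[YZB] = -8

Choose coordinates C = (0, 0), Y = (1, 0), D = (0, 1).
1. Z is the midpoint of YD ⇒ Z = (1/2, 1/2)
2. B lies on line YC with YB:BC = 1:3 ⇒ B = (3/4, 0)
2·[YCD] = -1, 2·[YZB] = 1/8
[YCD]:[YZB] = -1:1/8 = -8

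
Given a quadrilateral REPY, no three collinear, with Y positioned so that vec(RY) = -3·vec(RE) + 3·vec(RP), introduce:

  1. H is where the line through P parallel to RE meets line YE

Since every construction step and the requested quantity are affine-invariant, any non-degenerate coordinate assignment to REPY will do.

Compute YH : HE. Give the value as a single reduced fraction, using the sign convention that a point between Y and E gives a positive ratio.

YH:HE = 2

Work in coordinates with R = (0, 0), E = (1, 0), P = (0, 1), Y = (-3, 3).
1. H is where the line through P parallel to RE meets line YE ⇒ H = (-1/3, 1)
H = Y + t·(E−Y) with t = 2/3, so YH:HE = t:(1−t) = 2/3:1/3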